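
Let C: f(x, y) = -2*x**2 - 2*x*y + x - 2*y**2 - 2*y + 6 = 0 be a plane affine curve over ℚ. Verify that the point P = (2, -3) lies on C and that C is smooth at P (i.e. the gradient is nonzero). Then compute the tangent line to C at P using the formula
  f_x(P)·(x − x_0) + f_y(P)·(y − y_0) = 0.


Tangent line at P: -x + 6*y + 20 = 0.

Step 1: f(2, -3) = 0, so P lies on C.
Step 2: partial derivatives
  f_x(x, y) = -4*x - 2*y + 1, f_y(x, y) = -2*x - 4*y - 2.
  f_x(P) = -1, f_y(P) = 6 (gradient nonzero, so P is smooth).
Step 3: tangent line at P: -1·(x − 2) + 6·(y − -3) = 0.
Expanding: -x + 6*y + 20 = 0.


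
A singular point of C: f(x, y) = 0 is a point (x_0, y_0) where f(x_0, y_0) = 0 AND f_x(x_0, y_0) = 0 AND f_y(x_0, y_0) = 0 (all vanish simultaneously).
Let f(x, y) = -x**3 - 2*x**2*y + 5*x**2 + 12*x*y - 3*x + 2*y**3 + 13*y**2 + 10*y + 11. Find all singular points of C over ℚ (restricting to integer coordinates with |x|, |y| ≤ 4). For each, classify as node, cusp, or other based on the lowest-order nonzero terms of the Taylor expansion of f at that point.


Singular points: {(3, -2)}; classification: cusp.

Compute partial derivatives:
  f_x = -3*x**2 - 4*x*y + 10*x + 12*y - 3.
  f_y = -2*x**2 + 12*x + 6*y**2 + 26*y + 10.
Scan x_0 ∈ {−4, ..., 4}. For each x_0, f_y(x_0, y) is a polynomial in y; find its integer roots y ∈ {−4, ..., 4}, then test f_x and f at those candidates.
  x = -4: f_y(-4, y) = 6*y**2 + 26*y - 70; no integer root y with |y| ≤ 4.
  x = -3: f_y(-3, y) = 6*y**2 + 26*y - 44; no integer root y with |y| ≤ 4.
  x = -2: f_y(-2, y) = 6*y**2 + 26*y - 22; no integer root y with |y| ≤ 4.
  x = -1: f_y(-1, y) = 6*y**2 + 26*y - 4; no integer root y with |y| ≤ 4.
  x = 0: f_y(0, y) = 6*y**2 + 26*y + 10; no integer root y with |y| ≤ 4.
  x = 1: f_y(1, y) = 6*y**2 + 26*y + 20; vanishes at y ∈ {-1}. (1, -1): f_x = -4 ≠ 0.
  x = 2: f_y(2, y) = 6*y**2 + 26*y + 26; no integer root y with |y| ≤ 4.
  x = 3: f_y(3, y) = 6*y**2 + 26*y + 28; vanishes at y ∈ {-2}. (3, -2): f_x = 0, f = 0 — SINGULAR.
  x = 4: f_y(4, y) = 6*y**2 + 26*y + 26; no integer root y with |y| ≤ 4.
Only singular point on the grid: (3, -2).
Classify: substitute x = 3 + u, y = -2 + v and expand: f = -u**3 - 2*u**2*v + 2*v**3 + v**2.
No constant or linear terms (consistent with a singular point). Quadratic part: v**2. Cubic part: -u**3 - 2*u**2*v + 2*v**3.
The quadratic part v**2 is a perfect square, so there is a single (double) tangent line v = 0, i.e. y = -2. Restricting the cubic part to that line (v = 0) leaves -u**3 ≠ 0, so f is not divisible by v and the branch is v² ≈ u**3 to lowest order — this is a cusp.
Classification: cusp.


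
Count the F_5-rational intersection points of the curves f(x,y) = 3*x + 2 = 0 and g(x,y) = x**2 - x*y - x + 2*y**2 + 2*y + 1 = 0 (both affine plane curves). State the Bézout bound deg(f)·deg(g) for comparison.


Common zeros: ∅; count = 0; Bézout bound = 2.

deg(f) = 1, deg(g) = 2, so Bézout bound = 2.
Scan x ∈ F_5. For each x, list the y ∈ F_5 with f(x, y) ≡ 0 and those with g(x, y) ≡ 0 (mod 5); the common zeros in that column are the intersection.
  x = 0: f ≡ 0 at y ∈ ∅; g ≡ 0 at y ∈ {1, 3}; common: ∅.
  x = 1: f ≡ 0 at y ∈ {0, 1, 2, 3, 4}; g ≡ 0 at y ∈ ∅; common: ∅.
  x = 2: f ≡ 0 at y ∈ ∅; g ≡ 0 at y ∈ {1, 4}; common: ∅.
  x = 3: f ≡ 0 at y ∈ ∅; g ≡ 0 at y ∈ {4}; common: ∅.
  x = 4: f ≡ 0 at y ∈ ∅; g ≡ 0 at y ∈ {3}; common: ∅.
Collecting: common zeros = ∅, so the count is 0.
Comparison with the Bézout bound: 0 ≤ 2 = deg(f)·deg(g), as expected for curves with no common component (the affine F_5-count falls short of the bound because intersections may lie at infinity, over extension fields, or carry multiplicity).


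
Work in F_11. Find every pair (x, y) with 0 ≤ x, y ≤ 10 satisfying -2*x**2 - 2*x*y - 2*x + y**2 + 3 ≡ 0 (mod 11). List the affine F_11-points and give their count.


Affine F_11-points: {(4, 1), (4, 7), (5, 1), (5, 9), (7, 5), (7, 9), (9, 2), (9, 5), (10, 2), (10, 7)}; count = 10.

For each of the 121 pairs (x, y) ∈ F_11², evaluate f(x, y) mod 11. Record the zeros.
  x = 0: [0↦3, 1↦4, 2↦7, 3↦1, 4↦8, 5↦6, 6↦6, 7↦8, 8↦1, 9↦7, 10↦4]  zeros at y ∈ ∅
  x = 1: [0↦10, 1↦9, 2↦10, 3↦2, 4↦7, 5↦3, 6↦1, 7↦1, 8↦3, 9↦7, 10↦2]  zeros at y ∈ ∅
  x = 2: [0↦2, 1↦10, 2↦9, 3↦10, 4↦2, 5↦7, 6↦3, 7↦1, 8↦1, 9↦3, 10↦7]  zeros at y ∈ ∅
  x = 3: [0↦1, 1↦7, 2↦4, 3↦3, 4↦4, 5↦7, 6↦1, 7↦8, 8↦6, 9↦6, 10↦8]  zeros at y ∈ ∅
  x = 4: [0↦7, 1↦0, 2↦6, 3↦3, 4↦2, 5↦3, 6↦6, 7↦0, 8↦7, 9↦5, 10↦5]  zeros at y ∈ {1, 7}
  x = 5: [0↦9, 1↦0, 2↦4, 3↦10, 4↦7, 5↦6, 6↦7, 7↦10, 8↦4, 9↦0, 10↦9]  zeros at y ∈ {1, 9}
  x = 6: [0↦7, 1↦7, 2↦9, 3↦2, 4↦8, 5↦5, 6↦4, 7↦5, 8↦8, 9↦2, 10↦9]  zeros at y ∈ ∅
  x = 7: [0↦1, 1↦10, 2↦10, 3↦1, 4↦5, 5↦0, 6↦8, 7↦7, 8↦8, 9↦0, 10↦5]  zeros at y ∈ {5, 9}
  x = 8: [0↦2, 1↦9, 2↦7, 3↦7, 4↦9, 5↦2, 6↦8, 7↦5, 8↦4, 9↦5, 10↦8]  zeros at y ∈ ∅
  x = 9: [0↦10, 1↦4, 2↦0, 3↦9, 4↦9, 5↦0, 6↦4, 7↦10, 8↦7, 9↦6, 10↦7]  zeros at y ∈ {2, 5}
  x = 10: [0↦3, 1↦6, 2↦0, 3↦7, 4↦5, 5↦5, 6↦7, 7↦0, 8↦6, 9↦3, 10↦2]  zeros at y ∈ {2, 7}
Collecting zeros: affine points = {(4, 1), (4, 7), (5, 1), (5, 9), (7, 5), (7, 9), (9, 2), (9, 5), (10, 2), (10, 7)}.
Total count |C(F_11)_aff| = 10.


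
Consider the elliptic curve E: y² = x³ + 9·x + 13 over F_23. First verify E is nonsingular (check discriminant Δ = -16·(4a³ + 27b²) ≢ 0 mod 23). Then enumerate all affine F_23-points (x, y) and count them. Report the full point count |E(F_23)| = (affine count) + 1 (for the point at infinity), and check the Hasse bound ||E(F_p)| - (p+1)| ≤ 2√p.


Affine points = {(0, 6), (0, 17), (1, 0), (2, 4), (2, 19), (9, 8), (9, 15), (12, 3), (12, 20), (13, 2), (13, 21), (14, 10), (14, 13), (15, 2), (15, 21), (18, 2), (18, 21), (22, 7), (22, 16)}; affine count = 19; |E(F_23)| = 20.

Discriminant check: Δ ∝ 4a³ + 27b² = 4·9³ + 27·13² = 4·729 + 27·169 ≡ 4 (mod 23). Nonzero ⇒ E is nonsingular.
For each x ∈ F_23, compute rhs = x³ + 9·x + 13 mod 23, then count y ∈ F_23 with y² ≡ rhs.
  x = 0: rhs = 13, matching y values: 6, 17 (2 points).
  x = 1: rhs = 0, matching y values: 0 (1 points).
  x = 2: rhs = 16, matching y values: 4, 19 (2 points).
  x = 3: rhs = 21, matching y values: none (0 points).
  x = 4: rhs = 21, matching y values: none (0 points).
  x = 5: rhs = 22, matching y values: none (0 points).
  x = 6: rhs = 7, matching y values: none (0 points).
  x = 7: rhs = 5, matching y values: none (0 points).
  x = 8: rhs = 22, matching y values: none (0 points).
  x = 9: rhs = 18, matching y values: 8, 15 (2 points).
  x = 10: rhs = 22, matching y values: none (0 points).
  x = 11: rhs = 17, matching y values: none (0 points).
  x = 12: rhs = 9, matching y values: 3, 20 (2 points).
  x = 13: rhs = 4, matching y values: 2, 21 (2 points).
  x = 14: rhs = 8, matching y values: 10, 13 (2 points).
  x = 15: rhs = 4, matching y values: 2, 21 (2 points).
  x = 16: rhs = 21, matching y values: none (0 points).
  x = 17: rhs = 19, matching y values: none (0 points).
  x = 18: rhs = 4, matching y values: 2, 21 (2 points).
  x = 19: rhs = 5, matching y values: none (0 points).
  x = 20: rhs = 5, matching y values: none (0 points).
  x = 21: rhs = 10, matching y values: none (0 points).
  x = 22: rhs = 3, matching y values: 7, 16 (2 points).
Total affine count: 19.
Full point count |E(F_23)| = 19 + 1 = 20.
Hasse bound: |20 − (23+1)| = |-4| = 4 ≤ 2√23 ≈ 9.5917 ✓.


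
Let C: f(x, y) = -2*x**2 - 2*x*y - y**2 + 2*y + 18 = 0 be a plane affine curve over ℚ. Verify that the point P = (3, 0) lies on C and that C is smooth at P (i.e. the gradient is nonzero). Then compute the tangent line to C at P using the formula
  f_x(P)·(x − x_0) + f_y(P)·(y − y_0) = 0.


Tangent line at P: -12*x - 4*y + 36 = 0.

Step 1: f(3, 0) = 0, so P lies on C.
Step 2: partial derivatives
  f_x(x, y) = -4*x - 2*y, f_y(x, y) = -2*x - 2*y + 2.
  f_x(P) = -12, f_y(P) = -4 (gradient nonzero, so P is smooth).
Step 3: tangent line at P: -12·(x − 3) + -4·(y − 0) = 0.
Expanding: -12*x - 4*y + 36 = 0.


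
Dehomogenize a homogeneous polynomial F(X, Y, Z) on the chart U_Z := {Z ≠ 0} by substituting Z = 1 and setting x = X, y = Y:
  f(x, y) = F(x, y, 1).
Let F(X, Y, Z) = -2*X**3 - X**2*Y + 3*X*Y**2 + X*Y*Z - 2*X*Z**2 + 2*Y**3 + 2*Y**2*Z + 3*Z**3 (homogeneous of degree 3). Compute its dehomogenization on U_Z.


f(x, y) = -2*x**3 - x**2*y + 3*x*y**2 + x*y - 2*x + 2*y**3 + 2*y**2 + 3

On U_Z we set Z = 1. Each monomial c·X^i·Y^j·Z^k in F becomes c·x^i·y^j·1^k = c·x^i·y^j.
Substituting Z = 1: F(X, Y, 1) = -2*x**3 - x**2*y + 3*x*y**2 + x*y - 2*x + 2*y**3 + 2*y**2 + 3.
Note: deg(f) ≤ deg(F) = 3; strict inequality happens when F is divisible by Z (lost terms).


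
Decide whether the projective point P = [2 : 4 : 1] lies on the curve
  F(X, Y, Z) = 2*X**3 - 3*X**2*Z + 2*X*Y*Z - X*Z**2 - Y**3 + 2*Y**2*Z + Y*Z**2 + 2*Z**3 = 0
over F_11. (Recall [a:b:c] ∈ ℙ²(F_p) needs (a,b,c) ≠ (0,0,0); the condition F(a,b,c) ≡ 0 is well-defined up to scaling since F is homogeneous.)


F(2,4,1) ≡ 3 (mod 11); P is NOT on the curve.

Evaluate F(2, 4, 1) term-by-term (mod 11).
  2*X**3 ↦ 2·8·1·1 = 16
  -3*X**2*Z ↦ -3·4·1·1 = -12
  2*X*Y*Z ↦ 2·2·4·1 = 16
  -X*Z**2 ↦ -1·2·1·1 = -2
  -Y**3 ↦ -1·1·64·1 = -64
  2*Y**2*Z ↦ 2·1·16·1 = 32
  Y*Z**2 ↦ 1·1·4·1 = 4
  2*Z**3 ↦ 2·1·1·1 = 2
Sum: F(2, 4, 1) = (16) + (-12) + (16) + (-2) + (-64) + (32) + (4) + (2) = -8.
Reducing mod 11: -8 ≡ 3 (mod 11).
Since F(a, b, c) ≡ 3 ≠ 0 (mod 11), P does NOT lie on the curve.


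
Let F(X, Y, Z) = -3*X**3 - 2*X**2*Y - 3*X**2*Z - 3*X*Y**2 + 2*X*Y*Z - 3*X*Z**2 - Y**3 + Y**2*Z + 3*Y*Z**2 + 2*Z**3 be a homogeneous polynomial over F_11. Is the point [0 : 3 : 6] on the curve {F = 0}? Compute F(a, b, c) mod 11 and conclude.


F(0,3,6) ≡ 2 (mod 11); P is NOT on the curve.

Evaluate F(0, 3, 6) term-by-term (mod 11).
  -3*X**3 ↦ -3·0·1·1 = 0
  -2*X**2*Y ↦ -2·0·3·1 = 0
  -3*X**2*Z ↦ -3·0·1·6 = 0
  -3*X*Y**2 ↦ -3·0·9·1 = 0
  2*X*Y*Z ↦ 2·0·3·6 = 0
  -3*X*Z**2 ↦ -3·0·1·36 = 0
  -Y**3 ↦ -1·1·27·1 = -27
  Y**2*Z ↦ 1·1·9·6 = 54
  3*Y*Z**2 ↦ 3·1·3·36 = 324
  2*Z**3 ↦ 2·1·1·216 = 432
Sum: F(0, 3, 6) = (0) + (0) + (0) + (0) + (0) + (0) + (-27) + (54) + (324) + (432) = 783.
Reducing mod 11: 783 ≡ 2 (mod 11).
Since F(a, b, c) ≡ 2 ≠ 0 (mod 11), P does NOT lie on the curve.


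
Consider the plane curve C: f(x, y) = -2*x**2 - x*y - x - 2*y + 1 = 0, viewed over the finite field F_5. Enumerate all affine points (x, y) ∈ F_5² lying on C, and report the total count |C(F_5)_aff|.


Affine F_5-points: {(0, 3), (1, 1), (2, 4), (3, 0), (3, 1), (3, 2), (3, 3), (3, 4), (4, 0)}; count = 9.

For each of the 25 pairs (x, y) ∈ F_5², evaluate f(x, y) mod 5. Record the zeros.
  x = 0: [0↦1, 1↦4, 2↦2, 3↦0, 4↦3]  zeros at y ∈ {3}
  x = 1: [0↦3, 1↦0, 2↦2, 3↦4, 4↦1]  zeros at y ∈ {1}
  x = 2: [0↦1, 1↦2, 2↦3, 3↦4, 4↦0]  zeros at y ∈ {4}
  x = 3: [0↦0, 1↦0, 2↦0, 3↦0, 4↦0]  zeros at y ∈ {0, 1, 2, 3, 4}
  x = 4: [0↦0, 1↦4, 2↦3, 3↦2, 4↦1]  zeros at y ∈ {0}
Collecting zeros: affine points = {(0, 3), (1, 1), (2, 4), (3, 0), (3, 1), (3, 2), (3, 3), (3, 4), (4, 0)}.
Total count |C(F_5)_aff| = 9.


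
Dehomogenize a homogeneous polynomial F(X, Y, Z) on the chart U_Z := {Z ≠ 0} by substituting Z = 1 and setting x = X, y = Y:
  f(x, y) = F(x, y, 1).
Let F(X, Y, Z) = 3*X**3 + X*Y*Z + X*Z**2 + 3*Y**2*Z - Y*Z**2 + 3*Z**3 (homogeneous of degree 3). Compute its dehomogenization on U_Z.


f(x, y) = 3*x**3 + x*y + x + 3*y**2 - y + 3

On U_Z we set Z = 1. Each monomial c·X^i·Y^j·Z^k in F becomes c·x^i·y^j·1^k = c·x^i·y^j.
Substituting Z = 1: F(X, Y, 1) = 3*x**3 + x*y + x + 3*y**2 - y + 3.
Note: deg(f) ≤ deg(F) = 3; strict inequality happens when F is divisible by Z (lost terms).


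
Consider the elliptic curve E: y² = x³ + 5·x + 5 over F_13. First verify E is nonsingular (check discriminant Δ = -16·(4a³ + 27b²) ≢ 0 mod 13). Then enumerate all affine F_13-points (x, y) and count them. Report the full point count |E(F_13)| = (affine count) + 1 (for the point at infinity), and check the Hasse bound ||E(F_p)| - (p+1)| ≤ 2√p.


Affine points = {(2, 6), (2, 7), (5, 5), (5, 8), (6, 2), (6, 11), (9, 5), (9, 8), (11, 0), (12, 5), (12, 8)}; affine count = 11; |E(F_13)| = 12.

Discriminant check: Δ ∝ 4a³ + 27b² = 4·5³ + 27·5² = 4·125 + 27·25 ≡ 5 (mod 13). Nonzero ⇒ E is nonsingular.
For each x ∈ F_13, compute rhs = x³ + 5·x + 5 mod 13, then count y ∈ F_13 with y² ≡ rhs.
  x = 0: rhs = 5, matching y values: none (0 points).
  x = 1: rhs = 11, matching y values: none (0 points).
  x = 2: rhs = 10, matching y values: 6, 7 (2 points).
  x = 3: rhs = 8, matching y values: none (0 points).
  x = 4: rhs = 11, matching y values: none (0 points).
  x = 5: rhs = 12, matching y values: 5, 8 (2 points).
  x = 6: rhs = 4, matching y values: 2, 11 (2 points).
  x = 7: rhs = 6, matching y values: none (0 points).
  x = 8: rhs = 11, matching y values: none (0 points).
  x = 9: rhs = 12, matching y values: 5, 8 (2 points).
  x = 10: rhs = 2, matching y values: none (0 points).
  x = 11: rhs = 0, matching y values: 0 (1 points).
  x = 12: rhs = 12, matching y values: 5, 8 (2 points).
Total affine count: 11.
Full point count |E(F_13)| = 11 + 1 = 12.
Hasse bound: |12 − (13+1)| = |-2| = 2 ≤ 2√13 ≈ 7.2111 ✓.


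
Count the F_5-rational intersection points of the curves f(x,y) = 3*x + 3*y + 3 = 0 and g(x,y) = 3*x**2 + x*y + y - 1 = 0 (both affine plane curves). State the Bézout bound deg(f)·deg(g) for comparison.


Common zeros: {(3, 1)}; count = 1; Bézout bound = 2.

deg(f) = 1, deg(g) = 2, so Bézout bound = 2.
Scan x ∈ F_5. For each x, list the y ∈ F_5 with f(x, y) ≡ 0 and those with g(x, y) ≡ 0 (mod 5); the common zeros in that column are the intersection.
  x = 0: f ≡ 0 at y ∈ {4}; g ≡ 0 at y ∈ {1}; common: ∅.
  x = 1: f ≡ 0 at y ∈ {3}; g ≡ 0 at y ∈ {4}; common: ∅.
  x = 2: f ≡ 0 at y ∈ {2}; g ≡ 0 at y ∈ {3}; common: ∅.
  x = 3: f ≡ 0 at y ∈ {1}; g ≡ 0 at y ∈ {1}; common: {1}.
  x = 4: f ≡ 0 at y ∈ {0}; g ≡ 0 at y ∈ ∅; common: ∅.
Collecting: common zeros = {(3, 1)}, so the count is 1.
Comparison with the Bézout bound: 1 ≤ 2 = deg(f)·deg(g), as expected for curves with no common component (the affine F_5-count falls short of the bound because intersections may lie at infinity, over extension fields, or carry multiplicity).


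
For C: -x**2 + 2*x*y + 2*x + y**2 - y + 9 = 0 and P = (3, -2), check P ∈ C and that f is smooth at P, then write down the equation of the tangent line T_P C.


Tangent line at P: -8*x + y + 26 = 0.

Step 1: f(3, -2) = 0, so P lies on C.
Step 2: partial derivatives
  f_x(x, y) = -2*x + 2*y + 2, f_y(x, y) = 2*x + 2*y - 1.
  f_x(P) = -8, f_y(P) = 1 (gradient nonzero, so P is smooth).
Step 3: tangent line at P: -8·(x − 3) + 1·(y − -2) = 0.
Expanding: -8*x + y + 26 = 0.


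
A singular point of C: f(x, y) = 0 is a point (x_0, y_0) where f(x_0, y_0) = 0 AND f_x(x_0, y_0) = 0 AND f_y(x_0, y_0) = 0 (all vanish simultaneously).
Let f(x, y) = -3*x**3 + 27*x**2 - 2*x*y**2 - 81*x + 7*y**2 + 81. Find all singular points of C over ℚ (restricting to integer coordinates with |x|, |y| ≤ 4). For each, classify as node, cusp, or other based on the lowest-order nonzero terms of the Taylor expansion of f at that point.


Singular points: {(3, 0)}; classification: cusp.

Compute partial derivatives:
  f_x = -9*x**2 + 54*x - 2*y**2 - 81.
  f_y = -4*x*y + 14*y.
Scan x_0 ∈ {−4, ..., 4}. For each x_0, f_y(x_0, y) is a polynomial in y; find its integer roots y ∈ {−4, ..., 4}, then test f_x and f at those candidates.
  x = -4: f_y(-4, y) = 30*y; vanishes at y ∈ {0}. (-4, 0): f_x = -441 ≠ 0.
  x = -3: f_y(-3, y) = 26*y; vanishes at y ∈ {0}. (-3, 0): f_x = -324 ≠ 0.
  x = -2: f_y(-2, y) = 22*y; vanishes at y ∈ {0}. (-2, 0): f_x = -225 ≠ 0.
  x = -1: f_y(-1, y) = 18*y; vanishes at y ∈ {0}. (-1, 0): f_x = -144 ≠ 0.
  x = 0: f_y(0, y) = 14*y; vanishes at y ∈ {0}. (0, 0): f_x = -81 ≠ 0.
  x = 1: f_y(1, y) = 10*y; vanishes at y ∈ {0}. (1, 0): f_x = -36 ≠ 0.
  x = 2: f_y(2, y) = 6*y; vanishes at y ∈ {0}. (2, 0): f_x = -9 ≠ 0.
  x = 3: f_y(3, y) = 2*y; vanishes at y ∈ {0}. (3, 0): f_x = 0, f = 0 — SINGULAR.
  x = 4: f_y(4, y) = -2*y; vanishes at y ∈ {0}. (4, 0): f_x = -9 ≠ 0.
Only singular point on the grid: (3, 0).
Classify: substitute x = 3 + u, y = 0 + v and expand: f = -3*u**3 - 2*u*v**2 + v**2.
No constant or linear terms (consistent with a singular point). Quadratic part: v**2. Cubic part: -3*u**3 - 2*u*v**2.
The quadratic part v**2 is a perfect square, so there is a single (double) tangent line v = 0, i.e. y = 0. Restricting the cubic part to that line (v = 0) leaves -3*u**3 ≠ 0, so f is not divisible by v and the branch is v² ≈ 3*u**3 to lowest order — this is a cusp.
Classification: cusp.


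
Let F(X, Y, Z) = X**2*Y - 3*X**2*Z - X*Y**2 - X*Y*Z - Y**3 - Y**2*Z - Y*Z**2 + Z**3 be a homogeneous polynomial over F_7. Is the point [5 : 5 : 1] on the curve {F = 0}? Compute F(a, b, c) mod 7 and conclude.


F(5,5,1) ≡ 5 (mod 7); P is NOT on the curve.

Evaluate F(5, 5, 1) term-by-term (mod 7).
  X**2*Y ↦ 1·25·5·1 = 125
  -3*X**2*Z ↦ -3·25·1·1 = -75
  -X*Y**2 ↦ -1·5·25·1 = -125
  -X*Y*Z ↦ -1·5·5·1 = -25
  -Y**3 ↦ -1·1·125·1 = -125
  -Y**2*Z ↦ -1·1·25·1 = -25
  -Y*Z**2 ↦ -1·1·5·1 = -5
  Z**3 ↦ 1·1·1·1 = 1
Sum: F(5, 5, 1) = (125) + (-75) + (-125) + (-25) + (-125) + (-25) + (-5) + (1) = -254.
Reducing mod 7: -254 ≡ 5 (mod 7).
Since F(a, b, c) ≡ 5 ≠ 0 (mod 7), P does NOT lie on the curve.


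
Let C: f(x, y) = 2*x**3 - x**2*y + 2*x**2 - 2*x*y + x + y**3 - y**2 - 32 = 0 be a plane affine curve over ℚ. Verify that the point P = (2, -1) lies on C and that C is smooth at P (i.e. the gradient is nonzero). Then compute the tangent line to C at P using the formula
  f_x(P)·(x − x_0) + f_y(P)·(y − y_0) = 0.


Tangent line at P: 39*x - 3*y - 81 = 0.

Step 1: f(2, -1) = 0, so P lies on C.
Step 2: partial derivatives
  f_x(x, y) = 6*x**2 - 2*x*y + 4*x - 2*y + 1, f_y(x, y) = -x**2 - 2*x + 3*y**2 - 2*y.
  f_x(P) = 39, f_y(P) = -3 (gradient nonzero, so P is smooth).
Step 3: tangent line at P: 39·(x − 2) + -3·(y − -1) = 0.
Expanding: 39*x - 3*y - 81 = 0.


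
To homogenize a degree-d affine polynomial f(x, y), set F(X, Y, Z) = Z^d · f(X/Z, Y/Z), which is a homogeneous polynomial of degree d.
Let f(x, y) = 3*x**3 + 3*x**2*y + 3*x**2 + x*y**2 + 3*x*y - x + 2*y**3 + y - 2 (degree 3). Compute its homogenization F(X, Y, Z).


F(X, Y, Z) = 3*X**3 + 3*X**2*Y + 3*X**2*Z + X*Y**2 + 3*X*Y*Z - X*Z**2 + 2*Y**3 + Y*Z**2 - 2*Z**3

deg(f) = 3.
Substitute x = X/Z, y = Y/Z into f, then multiply by Z^3.
  monomial 3·x^3·y^0 ↦ 3·X^3·Y^0·Z^0.
  monomial 3·x^2·y^1 ↦ 3·X^2·Y^1·Z^0.
  monomial 3·x^2·y^0 ↦ 3·X^2·Y^0·Z^1.
  monomial 1·x^1·y^2 ↦ 1·X^1·Y^2·Z^0.
  monomial 3·x^1·y^1 ↦ 3·X^1·Y^1·Z^1.
  monomial -1·x^1·y^0 ↦ -1·X^1·Y^0·Z^2.
  monomial 2·x^0·y^3 ↦ 2·X^0·Y^3·Z^0.
  monomial 1·x^0·y^1 ↦ 1·X^0·Y^1·Z^2.
  monomial -2·x^0·y^0 ↦ -2·X^0·Y^0·Z^3.
Collecting: F(X, Y, Z) = 3*X**3 + 3*X**2*Y + 3*X**2*Z + X*Y**2 + 3*X*Y*Z - X*Z**2 + 2*Y**3 + Y*Z**2 - 2*Z**3.


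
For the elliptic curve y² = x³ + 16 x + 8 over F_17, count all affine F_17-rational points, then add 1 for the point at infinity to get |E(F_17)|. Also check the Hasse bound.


Affine points = {(0, 5), (0, 12), (1, 5), (1, 12), (3, 7), (3, 10), (4, 0), (5, 3), (5, 14), (7, 2), (7, 15), (8, 6), (8, 11), (11, 6), (11, 11), (13, 4), (13, 13), (14, 1), (14, 16), (15, 6), (15, 11), (16, 5), (16, 12)}; affine count = 23; |E(F_17)| = 24.

Discriminant check: Δ ∝ 4a³ + 27b² = 4·16³ + 27·8² = 4·4096 + 27·64 ≡ 7 (mod 17). Nonzero ⇒ E is nonsingular.
For each x ∈ F_17, compute rhs = x³ + 16·x + 8 mod 17, then count y ∈ F_17 with y² ≡ rhs.
  x = 0: rhs = 8, matching y values: 5, 12 (2 points).
  x = 1: rhs = 8, matching y values: 5, 12 (2 points).
  x = 2: rhs = 14, matching y values: none (0 points).
  x = 3: rhs = 15, matching y values: 7, 10 (2 points).
  x = 4: rhs = 0, matching y values: 0 (1 points).
  x = 5: rhs = 9, matching y values: 3, 14 (2 points).
  x = 6: rhs = 14, matching y values: none (0 points).
  x = 7: rhs = 4, matching y values: 2, 15 (2 points).
  x = 8: rhs = 2, matching y values: 6, 11 (2 points).
  x = 9: rhs = 14, matching y values: none (0 points).
  x = 10: rhs = 12, matching y values: none (0 points).
  x = 11: rhs = 2, matching y values: 6, 11 (2 points).
  x = 12: rhs = 7, matching y values: none (0 points).
  x = 13: rhs = 16, matching y values: 4, 13 (2 points).
  x = 14: rhs = 1, matching y values: 1, 16 (2 points).
  x = 15: rhs = 2, matching y values: 6, 11 (2 points).
  x = 16: rhs = 8, matching y values: 5, 12 (2 points).
Total affine count: 23.
Full point count |E(F_17)| = 23 + 1 = 24.
Hasse bound: |24 − (17+1)| = |6| = 6 ≤ 2√17 ≈ 8.2462 ✓.


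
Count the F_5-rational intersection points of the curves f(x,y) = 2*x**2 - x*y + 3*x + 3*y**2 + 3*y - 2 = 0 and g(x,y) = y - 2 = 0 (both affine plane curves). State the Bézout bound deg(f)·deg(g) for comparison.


Common zeros: ∅; count = 0; Bézout bound = 2.

deg(f) = 2, deg(g) = 1, so Bézout bound = 2.
Scan x ∈ F_5. For each x, list the y ∈ F_5 with f(x, y) ≡ 0 and those with g(x, y) ≡ 0 (mod 5); the common zeros in that column are the intersection.
  x = 0: f ≡ 0 at y ∈ ∅; g ≡ 0 at y ∈ {2}; common: ∅.
  x = 1: f ≡ 0 at y ∈ ∅; g ≡ 0 at y ∈ {2}; common: ∅.
  x = 2: f ≡ 0 at y ∈ ∅; g ≡ 0 at y ∈ {2}; common: ∅.
  x = 3: f ≡ 0 at y ∈ {0}; g ≡ 0 at y ∈ {2}; common: ∅.
  x = 4: f ≡ 0 at y ∈ ∅; g ≡ 0 at y ∈ {2}; common: ∅.
Collecting: common zeros = ∅, so the count is 0.
Comparison with the Bézout bound: 0 ≤ 2 = deg(f)·deg(g), as expected for curves with no common component (the affine F_5-count falls short of the bound because intersections may lie at infinity, over extension fields, or carry multiplicity).


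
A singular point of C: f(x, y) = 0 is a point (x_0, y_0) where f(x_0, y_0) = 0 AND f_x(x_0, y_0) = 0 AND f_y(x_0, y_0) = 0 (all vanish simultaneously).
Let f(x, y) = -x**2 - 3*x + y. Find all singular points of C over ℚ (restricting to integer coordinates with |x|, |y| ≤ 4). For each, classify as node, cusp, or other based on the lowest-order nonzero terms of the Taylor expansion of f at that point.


No singular points in the scanned grid; C is smooth there.

Compute partial derivatives:
  f_x = -2*x - 3.
  f_y = 1.
f_y = 1 is a nonzero constant, so f_y never vanishes: no point (x, y) can satisfy f = f_x = f_y = 0. In particular no (x, y) ∈ {−4, ..., 4}² is singular; the curve is smooth.


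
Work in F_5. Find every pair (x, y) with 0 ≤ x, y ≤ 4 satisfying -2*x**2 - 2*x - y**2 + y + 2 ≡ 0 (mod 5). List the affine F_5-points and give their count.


Affine F_5-points: {(0, 2), (0, 4), (2, 0), (2, 1), (4, 2), (4, 4)}; count = 6.

For each of the 25 pairs (x, y) ∈ F_5², evaluate f(x, y) mod 5. Record the zeros.
  x = 0: [0↦2, 1↦2, 2↦0, 3↦1, 4↦0]  zeros at y ∈ {2, 4}
  x = 1: [0↦3, 1↦3, 2↦1, 3↦2, 4↦1]  zeros at y ∈ ∅
  x = 2: [0↦0, 1↦0, 2↦3, 3↦4, 4↦3]  zeros at y ∈ {0, 1}
  x = 3: [0↦3, 1↦3, 2↦1, 3↦2, 4↦1]  zeros at y ∈ ∅
  x = 4: [0↦2, 1↦2, 2↦0, 3↦1, 4↦0]  zeros at y ∈ {2, 4}
Collecting zeros: affine points = {(0, 2), (0, 4), (2, 0), (2, 1), (4, 2), (4, 4)}.
Total count |C(F_5)_aff| = 6.


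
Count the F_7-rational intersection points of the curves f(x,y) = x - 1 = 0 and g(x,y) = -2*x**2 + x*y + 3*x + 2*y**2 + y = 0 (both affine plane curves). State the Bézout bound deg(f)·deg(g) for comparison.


Common zeros: ∅; count = 0; Bézout bound = 2.

deg(f) = 1, deg(g) = 2, so Bézout bound = 2.
Scan x ∈ F_7. For each x, list the y ∈ F_7 with f(x, y) ≡ 0 and those with g(x, y) ≡ 0 (mod 7); the common zeros in that column are the intersection.
  x = 0: f ≡ 0 at y ∈ ∅; g ≡ 0 at y ∈ {0, 3}; common: ∅.
  x = 1: f ≡ 0 at y ∈ {0, 1, 2, 3, 4, 5, 6}; g ≡ 0 at y ∈ ∅; common: ∅.
  x = 2: f ≡ 0 at y ∈ ∅; g ≡ 0 at y ∈ {4, 5}; common: ∅.
  x = 3: f ≡ 0 at y ∈ ∅; g ≡ 0 at y ∈ {2, 3}; common: ∅.
  x = 4: f ≡ 0 at y ∈ ∅; g ≡ 0 at y ∈ ∅; common: ∅.
  x = 5: f ≡ 0 at y ∈ ∅; g ≡ 0 at y ∈ {0, 4}; common: ∅.
  x = 6: f ≡ 0 at y ∈ ∅; g ≡ 0 at y ∈ ∅; common: ∅.
Collecting: common zeros = ∅, so the count is 0.
Comparison with the Bézout bound: 0 ≤ 2 = deg(f)·deg(g), as expected for curves with no common component (the affine F_7-count falls short of the bound because intersections may lie at infinity, over extension fields, or carry multiplicity).


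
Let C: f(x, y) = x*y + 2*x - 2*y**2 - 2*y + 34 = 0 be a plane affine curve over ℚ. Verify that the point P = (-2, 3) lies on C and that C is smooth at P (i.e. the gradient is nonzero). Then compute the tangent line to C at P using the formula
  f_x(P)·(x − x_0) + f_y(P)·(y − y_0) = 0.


Tangent line at P: 5*x - 16*y + 58 = 0.

Step 1: f(-2, 3) = 0, so P lies on C.
Step 2: partial derivatives
  f_x(x, y) = y + 2, f_y(x, y) = x - 4*y - 2.
  f_x(P) = 5, f_y(P) = -16 (gradient nonzero, so P is smooth).
Step 3: tangent line at P: 5·(x − -2) + -16·(y − 3) = 0.
Expanding: 5*x - 16*y + 58 = 0.


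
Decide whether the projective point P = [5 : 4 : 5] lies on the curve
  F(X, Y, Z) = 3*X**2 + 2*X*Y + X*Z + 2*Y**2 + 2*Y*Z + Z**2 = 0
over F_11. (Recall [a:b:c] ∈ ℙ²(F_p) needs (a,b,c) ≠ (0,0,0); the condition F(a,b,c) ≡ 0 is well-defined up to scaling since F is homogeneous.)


F(5,4,5) ≡ 6 (mod 11); P is NOT on the curve.

Evaluate F(5, 4, 5) term-by-term (mod 11).
  3*X**2 ↦ 3·25·1·1 = 75
  2*X*Y ↦ 2·5·4·1 = 40
  X*Z ↦ 1·5·1·5 = 25
  2*Y**2 ↦ 2·1·16·1 = 32
  2*Y*Z ↦ 2·1·4·5 = 40
  Z**2 ↦ 1·1·1·25 = 25
Sum: F(5, 4, 5) = (75) + (40) + (25) + (32) + (40) + (25) = 237.
Reducing mod 11: 237 ≡ 6 (mod 11).
Since F(a, b, c) ≡ 6 ≠ 0 (mod 11), P does NOT lie on the curve.


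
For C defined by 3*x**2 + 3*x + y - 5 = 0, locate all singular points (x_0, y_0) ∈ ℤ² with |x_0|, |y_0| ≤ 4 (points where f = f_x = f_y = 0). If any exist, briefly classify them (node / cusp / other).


No singular points in the scanned grid; C is smooth there.

Compute partial derivatives:
  f_x = 6*x + 3.
  f_y = 1.
f_y = 1 is a nonzero constant, so f_y never vanishes: no point (x, y) can satisfy f = f_x = f_y = 0. In particular no (x, y) ∈ {−4, ..., 4}² is singular; the curve is smooth.


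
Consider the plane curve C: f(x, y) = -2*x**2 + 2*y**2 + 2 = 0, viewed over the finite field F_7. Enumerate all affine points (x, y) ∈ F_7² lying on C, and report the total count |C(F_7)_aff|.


Affine F_7-points: {(1, 0), (3, 1), (3, 6), (4, 1), (4, 6), (6, 0)}; count = 6.

For each of the 49 pairs (x, y) ∈ F_7², evaluate f(x, y) mod 7. Record the zeros.
  x = 0: [0↦2, 1↦4, 2↦3, 3↦6, 4↦6, 5↦3, 6↦4]  zeros at y ∈ ∅
  x = 1: [0↦0, 1↦2, 2↦1, 3↦4, 4↦4, 5↦1, 6↦2]  zeros at y ∈ {0}
  x = 2: [0↦1, 1↦3, 2↦2, 3↦5, 4↦5, 5↦2, 6↦3]  zeros at y ∈ ∅
  x = 3: [0↦5, 1↦0, 2↦6, 3↦2, 4↦2, 5↦6, 6↦0]  zeros at y ∈ {1, 6}
  x = 4: [0↦5, 1↦0, 2↦6, 3↦2, 4↦2, 5↦6, 6↦0]  zeros at y ∈ {1, 6}
  x = 5: [0↦1, 1↦3, 2↦2, 3↦5, 4↦5, 5↦2, 6↦3]  zeros at y ∈ ∅
  x = 6: [0↦0, 1↦2, 2↦1, 3↦4, 4↦4, 5↦1, 6↦2]  zeros at y ∈ {0}
Collecting zeros: affine points = {(1, 0), (3, 1), (3, 6), (4, 1), (4, 6), (6, 0)}.
Total count |C(F_7)_aff| = 6.


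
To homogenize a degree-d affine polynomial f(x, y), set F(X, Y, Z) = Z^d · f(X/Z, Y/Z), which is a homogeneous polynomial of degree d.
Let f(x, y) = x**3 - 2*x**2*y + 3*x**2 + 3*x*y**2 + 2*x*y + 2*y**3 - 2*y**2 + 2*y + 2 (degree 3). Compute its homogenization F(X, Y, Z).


F(X, Y, Z) = X**3 - 2*X**2*Y + 3*X**2*Z + 3*X*Y**2 + 2*X*Y*Z + 2*Y**3 - 2*Y**2*Z + 2*Y*Z**2 + 2*Z**3

deg(f) = 3.
Substitute x = X/Z, y = Y/Z into f, then multiply by Z^3.
  monomial 1·x^3·y^0 ↦ 1·X^3·Y^0·Z^0.
  monomial -2·x^2·y^1 ↦ -2·X^2·Y^1·Z^0.
  monomial 3·x^2·y^0 ↦ 3·X^2·Y^0·Z^1.
  monomial 3·x^1·y^2 ↦ 3·X^1·Y^2·Z^0.
  monomial 2·x^1·y^1 ↦ 2·X^1·Y^1·Z^1.
  monomial 2·x^0·y^3 ↦ 2·X^0·Y^3·Z^0.
  monomial -2·x^0·y^2 ↦ -2·X^0·Y^2·Z^1.
  monomial 2·x^0·y^1 ↦ 2·X^0·Y^1·Z^2.
  monomial 2·x^0·y^0 ↦ 2·X^0·Y^0·Z^3.
Collecting: F(X, Y, Z) = X**3 - 2*X**2*Y + 3*X**2*Z + 3*X*Y**2 + 2*X*Y*Z + 2*Y**3 - 2*Y**2*Z + 2*Y*Z**2 + 2*Z**3.


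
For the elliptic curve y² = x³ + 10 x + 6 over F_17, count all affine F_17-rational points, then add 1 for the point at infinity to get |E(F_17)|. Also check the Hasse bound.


Affine points = {(1, 0), (2, 0), (4, 5), (4, 12), (9, 3), (9, 14), (10, 1), (10, 16), (11, 6), (11, 11), (12, 1), (12, 16), (13, 2), (13, 15), (14, 0)}; affine count = 15; |E(F_17)| = 16.

Discriminant check: Δ ∝ 4a³ + 27b² = 4·10³ + 27·6² = 4·1000 + 27·36 ≡ 8 (mod 17). Nonzero ⇒ E is nonsingular.
For each x ∈ F_17, compute rhs = x³ + 10·x + 6 mod 17, then count y ∈ F_17 with y² ≡ rhs.
  x = 0: rhs = 6, matching y values: none (0 points).
  x = 1: rhs = 0, matching y values: 0 (1 points).
  x = 2: rhs = 0, matching y values: 0 (1 points).
  x = 3: rhs = 12, matching y values: none (0 points).
  x = 4: rhs = 8, matching y values: 5, 12 (2 points).
  x = 5: rhs = 11, matching y values: none (0 points).
  x = 6: rhs = 10, matching y values: none (0 points).
  x = 7: rhs = 11, matching y values: none (0 points).
  x = 8: rhs = 3, matching y values: none (0 points).
  x = 9: rhs = 9, matching y values: 3, 14 (2 points).
  x = 10: rhs = 1, matching y values: 1, 16 (2 points).
  x = 11: rhs = 2, matching y values: 6, 11 (2 points).
  x = 12: rhs = 1, matching y values: 1, 16 (2 points).
  x = 13: rhs = 4, matching y values: 2, 15 (2 points).
  x = 14: rhs = 0, matching y values: 0 (1 points).
  x = 15: rhs = 12, matching y values: none (0 points).
  x = 16: rhs = 12, matching y values: none (0 points).
Total affine count: 15.
Full point count |E(F_17)| = 15 + 1 = 16.
Hasse bound: |16 − (17+1)| = |-2| = 2 ≤ 2√17 ≈ 8.2462 ✓.


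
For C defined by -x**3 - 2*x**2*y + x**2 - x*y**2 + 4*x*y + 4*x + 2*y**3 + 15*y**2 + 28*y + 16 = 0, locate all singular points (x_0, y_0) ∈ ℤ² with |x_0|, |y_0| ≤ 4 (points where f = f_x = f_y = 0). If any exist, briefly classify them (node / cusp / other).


Singular points: {(2, -2)}; classification: node.

Compute partial derivatives:
  f_x = -3*x**2 - 4*x*y + 2*x - y**2 + 4*y + 4.
  f_y = -2*x**2 - 2*x*y + 4*x + 6*y**2 + 30*y + 28.
Scan x_0 ∈ {−4, ..., 4}. For each x_0, f_y(x_0, y) is a polynomial in y; find its integer roots y ∈ {−4, ..., 4}, then test f_x and f at those candidates.
  x = -4: f_y(-4, y) = 6*y**2 + 38*y - 20; no integer root y with |y| ≤ 4.
  x = -3: f_y(-3, y) = 6*y**2 + 36*y - 2; no integer root y with |y| ≤ 4.
  x = -2: f_y(-2, y) = 6*y**2 + 34*y + 12; no integer root y with |y| ≤ 4.
  x = -1: f_y(-1, y) = 6*y**2 + 32*y + 22; no integer root y with |y| ≤ 4.
  x = 0: f_y(0, y) = 6*y**2 + 30*y + 28; no integer root y with |y| ≤ 4.
  x = 1: f_y(1, y) = 6*y**2 + 28*y + 30; vanishes at y ∈ {-3}. (1, -3): f_x = -6 ≠ 0.
  x = 2: f_y(2, y) = 6*y**2 + 26*y + 28; vanishes at y ∈ {-2}. (2, -2): f_x = 0, f = 0 — SINGULAR.
  x = 3: f_y(3, y) = 6*y**2 + 24*y + 22; no integer root y with |y| ≤ 4.
  x = 4: f_y(4, y) = 6*y**2 + 22*y + 12; vanishes at y ∈ {-3}. (4, -3): f_x = -9 ≠ 0.
Only singular point on the grid: (2, -2).
Classify: substitute x = 2 + u, y = -2 + v and expand: f = -u**3 - 2*u**2*v - u**2 - u*v**2 + 2*v**3 + v**2.
No constant or linear terms (consistent with a singular point). Quadratic part: -u**2 + v**2. Cubic part: -u**3 - 2*u**2*v - u*v**2 + 2*v**3.
The quadratic part v**2 - u**2 = (v − u)(v + u) splits into two distinct linear factors, so there are two distinct tangent lines y − -2 = ±(x − 2) — this is a node (ordinary double point).
Classification: node.


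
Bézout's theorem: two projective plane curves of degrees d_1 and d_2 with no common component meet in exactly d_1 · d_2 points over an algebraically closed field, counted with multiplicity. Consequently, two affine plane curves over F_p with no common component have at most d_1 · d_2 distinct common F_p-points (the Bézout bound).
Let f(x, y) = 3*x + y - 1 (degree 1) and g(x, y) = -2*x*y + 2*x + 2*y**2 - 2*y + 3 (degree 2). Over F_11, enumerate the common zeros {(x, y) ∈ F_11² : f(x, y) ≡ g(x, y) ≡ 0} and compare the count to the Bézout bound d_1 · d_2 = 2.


Common zeros: {(4, 0), (10, 4)}; count = 2; Bézout bound = 2.

deg(f) = 1, deg(g) = 2, so Bézout bound = 2.
Scan x ∈ F_11. For each x, list the y ∈ F_11 with f(x, y) ≡ 0 and those with g(x, y) ≡ 0 (mod 11); the common zeros in that column are the intersection.
  x = 0: f ≡ 0 at y ∈ {1}; g ≡ 0 at y ∈ ∅; common: ∅.
  x = 1: f ≡ 0 at y ∈ {9}; g ≡ 0 at y ∈ {3, 10}; common: ∅.
  x = 2: f ≡ 0 at y ∈ {6}; g ≡ 0 at y ∈ ∅; common: ∅.
  x = 3: f ≡ 0 at y ∈ {3}; g ≡ 0 at y ∈ {6, 9}; common: ∅.
  x = 4: f ≡ 0 at y ∈ {0}; g ≡ 0 at y ∈ {0, 5}; common: {0}.
  x = 5: f ≡ 0 at y ∈ {8}; g ≡ 0 at y ∈ ∅; common: ∅.
  x = 6: f ≡ 0 at y ∈ {5}; g ≡ 0 at y ∈ ∅; common: ∅.
  x = 7: f ≡ 0 at y ∈ {2}; g ≡ 0 at y ∈ ∅; common: ∅.
  x = 8: f ≡ 0 at y ∈ {10}; g ≡ 0 at y ∈ ∅; common: ∅.
  x = 9: f ≡ 0 at y ∈ {7}; g ≡ 0 at y ∈ {2, 8}; common: ∅.
  x = 10: f ≡ 0 at y ∈ {4}; g ≡ 0 at y ∈ {4, 7}; common: {4}.
Collecting: common zeros = {(4, 0), (10, 4)}, so the count is 2.
Comparison with the Bézout bound: 2 ≤ 2 = deg(f)·deg(g), as expected for curves with no common component (the bound is attained).


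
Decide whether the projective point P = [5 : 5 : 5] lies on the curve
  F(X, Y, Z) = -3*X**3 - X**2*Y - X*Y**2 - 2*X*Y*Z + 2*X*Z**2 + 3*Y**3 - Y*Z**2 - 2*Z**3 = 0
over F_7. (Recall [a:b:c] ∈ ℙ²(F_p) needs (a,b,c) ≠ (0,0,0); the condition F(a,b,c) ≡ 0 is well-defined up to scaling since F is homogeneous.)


F(5,5,5) ≡ 5 (mod 7); P is NOT on the curve.

Evaluate F(5, 5, 5) term-by-term (mod 7).
  -3*X**3 ↦ -3·125·1·1 = -375
  -X**2*Y ↦ -1·25·5·1 = -125
  -X*Y**2 ↦ -1·5·25·1 = -125
  -2*X*Y*Z ↦ -2·5·5·5 = -250
  2*X*Z**2 ↦ 2·5·1·25 = 250
  3*Y**3 ↦ 3·1·125·1 = 375
  -Y*Z**2 ↦ -1·1·5·25 = -125
  -2*Z**3 ↦ -2·1·1·125 = -250
Sum: F(5, 5, 5) = (-375) + (-125) + (-125) + (-250) + (250) + (375) + (-125) + (-250) = -625.
Reducing mod 7: -625 ≡ 5 (mod 7).
Since F(a, b, c) ≡ 5 ≠ 0 (mod 7), P does NOT lie on the curve.


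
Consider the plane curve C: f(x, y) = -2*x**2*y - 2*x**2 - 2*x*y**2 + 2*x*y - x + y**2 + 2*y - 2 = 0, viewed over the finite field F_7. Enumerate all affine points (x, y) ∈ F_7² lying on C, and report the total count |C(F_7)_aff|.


Affine F_7-points: {(2, 2), (3, 2), (3, 3), (4, 4), (5, 3), (5, 6)}; count = 6.

For each of the 49 pairs (x, y) ∈ F_7², evaluate f(x, y) mod 7. Record the zeros.
  x = 0: [0↦5, 1↦1, 2↦6, 3↦6, 4↦1, 5↦5, 6↦4]  zeros at y ∈ ∅
  x = 1: [0↦2, 1↦3, 2↦2, 3↦6, 4↦1, 5↦1, 6↦6]  zeros at y ∈ ∅
  x = 2: [0↦2, 1↦4, 2↦0, 3↦4, 4↦2, 5↦1, 6↦1]  zeros at y ∈ {2}
  x = 3: [0↦5, 1↦4, 2↦0, 3↦0, 4↦4, 5↦5, 6↦3]  zeros at y ∈ {2, 3}
  x = 4: [0↦4, 1↦3, 2↦2, 3↦1, 4↦0, 5↦6, 6↦5]  zeros at y ∈ {4}
  x = 5: [0↦6, 1↦1, 2↦6, 3↦0, 4↦4, 5↦4, 6↦0]  zeros at y ∈ {3, 6}
  x = 6: [0↦4, 1↦5, 2↦5, 3↦4, 4↦2, 5↦6, 6↦2]  zeros at y ∈ ∅
Collecting zeros: affine points = {(2, 2), (3, 2), (3, 3), (4, 4), (5, 3), (5, 6)}.
Total count |C(F_7)_aff| = 6.


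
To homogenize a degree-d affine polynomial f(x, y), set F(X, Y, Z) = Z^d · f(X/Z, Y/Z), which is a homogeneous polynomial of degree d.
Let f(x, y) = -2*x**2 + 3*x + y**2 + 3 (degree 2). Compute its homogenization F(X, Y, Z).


F(X, Y, Z) = -2*X**2 + 3*X*Z + Y**2 + 3*Z**2

deg(f) = 2.
Substitute x = X/Z, y = Y/Z into f, then multiply by Z^2.
  monomial -2·x^2·y^0 ↦ -2·X^2·Y^0·Z^0.
  monomial 3·x^1·y^0 ↦ 3·X^1·Y^0·Z^1.
  monomial 1·x^0·y^2 ↦ 1·X^0·Y^2·Z^0.
  monomial 3·x^0·y^0 ↦ 3·X^0·Y^0·Z^2.
Collecting: F(X, Y, Z) = -2*X**2 + 3*X*Z + Y**2 + 3*Z**2.


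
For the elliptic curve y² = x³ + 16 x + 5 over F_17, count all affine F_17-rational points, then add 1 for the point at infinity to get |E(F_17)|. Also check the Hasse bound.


Affine points = {(7, 1), (7, 16), (8, 4), (8, 13), (10, 3), (10, 14), (11, 4), (11, 13), (12, 2), (12, 15), (13, 8), (13, 9), (14, 7), (14, 10), (15, 4), (15, 13)}; affine count = 16; |E(F_17)| = 17.

Discriminant check: Δ ∝ 4a³ + 27b² = 4·16³ + 27·5² = 4·4096 + 27·25 ≡ 8 (mod 17). Nonzero ⇒ E is nonsingular.
For each x ∈ F_17, compute rhs = x³ + 16·x + 5 mod 17, then count y ∈ F_17 with y² ≡ rhs.
  x = 0: rhs = 5, matching y values: none (0 points).
  x = 1: rhs = 5, matching y values: none (0 points).
  x = 2: rhs = 11, matching y values: none (0 points).
  x = 3: rhs = 12, matching y values: none (0 points).
  x = 4: rhs = 14, matching y values: none (0 points).
  x = 5: rhs = 6, matching y values: none (0 points).
  x = 6: rhs = 11, matching y values: none (0 points).
  x = 7: rhs = 1, matching y values: 1, 16 (2 points).
  x = 8: rhs = 16, matching y values: 4, 13 (2 points).
  x = 9: rhs = 11, matching y values: none (0 points).
  x = 10: rhs = 9, matching y values: 3, 14 (2 points).
  x = 11: rhs = 16, matching y values: 4, 13 (2 points).
  x = 12: rhs = 4, matching y values: 2, 15 (2 points).
  x = 13: rhs = 13, matching y values: 8, 9 (2 points).
  x = 14: rhs = 15, matching y values: 7, 10 (2 points).
  x = 15: rhs = 16, matching y values: 4, 13 (2 points).
  x = 16: rhs = 5, matching y values: none (0 points).
Total affine count: 16.
Full point count |E(F_17)| = 16 + 1 = 17.
Hasse bound: |17 − (17+1)| = |-1| = 1 ≤ 2√17 ≈ 8.2462 ✓.


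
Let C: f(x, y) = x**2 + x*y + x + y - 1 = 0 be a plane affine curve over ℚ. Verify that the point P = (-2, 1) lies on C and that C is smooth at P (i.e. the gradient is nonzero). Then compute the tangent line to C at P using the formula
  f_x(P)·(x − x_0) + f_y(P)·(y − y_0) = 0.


Tangent line at P: -2*x - y - 3 = 0.

Step 1: f(-2, 1) = 0, so P lies on C.
Step 2: partial derivatives
  f_x(x, y) = 2*x + y + 1, f_y(x, y) = x + 1.
  f_x(P) = -2, f_y(P) = -1 (gradient nonzero, so P is smooth).
Step 3: tangent line at P: -2·(x − -2) + -1·(y − 1) = 0.
Expanding: -2*x - y - 3 = 0.


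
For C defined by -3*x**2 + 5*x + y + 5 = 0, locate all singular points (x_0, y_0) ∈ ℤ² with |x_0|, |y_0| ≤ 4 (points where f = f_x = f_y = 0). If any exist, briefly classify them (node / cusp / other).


No singular points in the scanned grid; C is smooth there.

Compute partial derivatives:
  f_x = 5 - 6*x.
  f_y = 1.
f_y = 1 is a nonzero constant, so f_y never vanishes: no point (x, y) can satisfy f = f_x = f_y = 0. In particular no (x, y) ∈ {−4, ..., 4}² is singular; the curve is smooth.


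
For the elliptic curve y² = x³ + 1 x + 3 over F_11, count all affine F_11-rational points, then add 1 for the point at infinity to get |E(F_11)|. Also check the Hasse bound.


Affine points = {(0, 5), (0, 6), (1, 4), (1, 7), (3, 0), (4, 4), (4, 7), (5, 1), (5, 10), (6, 4), (6, 7), (7, 1), (7, 10), (9, 2), (9, 9), (10, 1), (10, 10)}; affine count = 17; |E(F_11)| = 18.

Discriminant check: Δ ∝ 4a³ + 27b² = 4·1³ + 27·3² = 4·1 + 27·9 ≡ 5 (mod 11). Nonzero ⇒ E is nonsingular.
For each x ∈ F_11, compute rhs = x³ + 1·x + 3 mod 11, then count y ∈ F_11 with y² ≡ rhs.
  x = 0: rhs = 3, matching y values: 5, 6 (2 points).
  x = 1: rhs = 5, matching y values: 4, 7 (2 points).
  x = 2: rhs = 2, matching y values: none (0 points).
  x = 3: rhs = 0, matching y values: 0 (1 points).
  x = 4: rhs = 5, matching y values: 4, 7 (2 points).
  x = 5: rhs = 1, matching y values: 1, 10 (2 points).
  x = 6: rhs = 5, matching y values: 4, 7 (2 points).
  x = 7: rhs = 1, matching y values: 1, 10 (2 points).
  x = 8: rhs = 6, matching y values: none (0 points).
  x = 9: rhs = 4, matching y values: 2, 9 (2 points).
  x = 10: rhs = 1, matching y values: 1, 10 (2 points).
Total affine count: 17.
Full point count |E(F_11)| = 17 + 1 = 18.
Hasse bound: |18 − (11+1)| = |6| = 6 ≤ 2√11 ≈ 6.6332 ✓.
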